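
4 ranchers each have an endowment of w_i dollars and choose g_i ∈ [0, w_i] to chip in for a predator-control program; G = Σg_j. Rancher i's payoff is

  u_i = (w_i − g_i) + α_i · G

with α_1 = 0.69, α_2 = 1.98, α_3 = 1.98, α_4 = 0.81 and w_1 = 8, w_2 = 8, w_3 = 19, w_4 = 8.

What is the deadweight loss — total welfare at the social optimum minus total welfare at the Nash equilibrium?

∂u_i/∂g_i = α_i − 1, so rancher i contributes w_i if α_i > 1, else 0.
α_i > 1 for i ∈ {2, 3}; NE contributions (0, 8, 19, 0), G = 27.
W^NE = Σw_i − G^NE + (Σα_i)·G^NE = 43 + 4.46·27 = 163.42.
Planner: ∂(Σu_j)/∂g_i = Σα_j − 1 = 4.46 > 0, so everyone contributes w_i; G^SO = 43, W^SO = 43 + 4.46·43 = 234.78.
Deadweight loss = 71.36.

71.36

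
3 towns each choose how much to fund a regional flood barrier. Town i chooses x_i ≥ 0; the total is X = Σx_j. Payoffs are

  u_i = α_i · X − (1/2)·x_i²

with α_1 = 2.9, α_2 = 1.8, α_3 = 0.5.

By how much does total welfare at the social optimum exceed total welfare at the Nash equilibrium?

Town i's FOC: ∂u_i/∂x_i = α_i − x_i = 0, so x_i* = α_i.
NE contributions = (2.9, 1.8, 0.5); X = 5.2.
W^NE = (Σα)·X − ½Σα_i² = 5.2² − ½·11.9 = 21.09.
Planner sets x_i = Σα_j = 5.2 for every i, so X^SO = 3·5.2 = 15.6.
W^SO = (Σα)·X^SO − ½·3·(Σα)² = (3/2)·5.2² = 40.56.
Deadweight loss = W^SO − W^NE = 19.47.

19.47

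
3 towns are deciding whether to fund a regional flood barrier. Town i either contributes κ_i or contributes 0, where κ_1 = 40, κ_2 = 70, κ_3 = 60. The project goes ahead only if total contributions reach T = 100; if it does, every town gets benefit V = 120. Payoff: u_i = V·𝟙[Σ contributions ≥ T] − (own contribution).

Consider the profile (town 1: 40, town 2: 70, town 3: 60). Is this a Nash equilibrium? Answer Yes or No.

No

Total = 170 ≥ 100: provided.
Town 1 (pledges 40, payoff 80): dropping to 0 → total 130, payoff 120. Profitable deviation.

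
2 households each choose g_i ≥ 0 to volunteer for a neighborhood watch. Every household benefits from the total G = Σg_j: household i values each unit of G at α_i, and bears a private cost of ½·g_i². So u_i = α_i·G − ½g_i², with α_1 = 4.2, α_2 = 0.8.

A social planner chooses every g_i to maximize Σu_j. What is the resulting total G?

Planner FOC: ∂(Σu_j)/∂g_i = (Σα_j) − g_i = 0, so g_i^SO = Σα_j = 5 for every i; G^SO = 10.

10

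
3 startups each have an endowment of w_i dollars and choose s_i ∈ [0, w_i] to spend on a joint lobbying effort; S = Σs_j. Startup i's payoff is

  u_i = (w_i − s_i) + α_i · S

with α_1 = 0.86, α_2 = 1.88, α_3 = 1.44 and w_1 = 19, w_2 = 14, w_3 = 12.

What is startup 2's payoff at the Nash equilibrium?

∂u_i/∂s_i = α_i − 1, so startup i contributes w_i if α_i > 1, else 0.
α_i > 1 for i ∈ {2, 3}; NE contributions (0, 14, 12), S = 26.
u_2 = (14 − 14) + 1.88·26 = 48.88.

48.88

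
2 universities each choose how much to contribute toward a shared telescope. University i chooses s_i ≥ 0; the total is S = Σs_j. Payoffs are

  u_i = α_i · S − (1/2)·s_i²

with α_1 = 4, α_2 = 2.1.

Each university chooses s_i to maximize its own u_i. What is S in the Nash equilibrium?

6.1

University i's FOC: ∂u_i/∂s_i = α_i − s_i = 0, so s_i* = α_i.
NE contributions = (4, 2.1); S = 6.1.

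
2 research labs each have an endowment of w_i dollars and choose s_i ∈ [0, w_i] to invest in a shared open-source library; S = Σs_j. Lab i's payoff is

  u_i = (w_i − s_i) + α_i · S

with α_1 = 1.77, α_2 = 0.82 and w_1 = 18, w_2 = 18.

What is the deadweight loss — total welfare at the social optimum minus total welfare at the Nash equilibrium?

∂u_i/∂s_i = α_i − 1, so lab i contributes w_i if α_i > 1, else 0.
α_i > 1 for i ∈ {1}; NE contributions (18, 0), S = 18.
W^NE = Σw_i − S^NE + (Σα_i)·S^NE = 36 + 1.59·18 = 64.62.
Planner: ∂(Σu_j)/∂s_i = Σα_j − 1 = 1.59 > 0, so everyone contributes w_i; S^SO = 36, W^SO = 36 + 1.59·36 = 93.24.
Deadweight loss = 28.62.

28.62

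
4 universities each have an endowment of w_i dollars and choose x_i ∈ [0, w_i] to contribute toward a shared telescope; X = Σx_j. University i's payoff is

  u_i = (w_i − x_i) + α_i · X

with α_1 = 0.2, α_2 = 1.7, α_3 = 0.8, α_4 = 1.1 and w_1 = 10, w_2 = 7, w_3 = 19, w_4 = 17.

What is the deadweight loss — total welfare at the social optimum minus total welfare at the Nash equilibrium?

81.2

∂u_i/∂x_i = α_i − 1, so university i contributes w_i if α_i > 1, else 0.
α_i > 1 for i ∈ {2, 4}; NE contributions (0, 7, 0, 17), X = 24.
W^NE = Σw_i − X^NE + (Σα_i)·X^NE = 53 + 2.8·24 = 120.2.
Planner: ∂(Σu_j)/∂x_i = Σα_j − 1 = 2.8 > 0, so everyone contributes w_i; X^SO = 53, W^SO = 53 + 2.8·53 = 201.4.
Deadweight loss = 81.2.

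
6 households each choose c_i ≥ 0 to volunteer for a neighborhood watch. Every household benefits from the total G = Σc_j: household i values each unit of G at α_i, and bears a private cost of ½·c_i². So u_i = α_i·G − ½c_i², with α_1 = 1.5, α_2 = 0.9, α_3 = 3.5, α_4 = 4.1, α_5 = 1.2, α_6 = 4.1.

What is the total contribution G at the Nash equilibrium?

Household i's FOC: ∂u_i/∂c_i = α_i − c_i = 0, so c_i* = α_i.
NE contributions = (1.5, 0.9, 3.5, 4.1, 1.2, 4.1); G = 15.3.

15.3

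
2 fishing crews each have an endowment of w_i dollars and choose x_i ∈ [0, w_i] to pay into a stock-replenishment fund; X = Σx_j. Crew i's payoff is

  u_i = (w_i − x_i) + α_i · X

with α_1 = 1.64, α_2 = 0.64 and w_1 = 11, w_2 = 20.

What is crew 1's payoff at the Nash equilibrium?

∂u_i/∂x_i = α_i − 1, so crew i contributes w_i if α_i > 1, else 0.
α_i > 1 for i ∈ {1}; NE contributions (11, 0), X = 11.
u_1 = (11 − 11) + 1.64·11 = 18.04.

18.04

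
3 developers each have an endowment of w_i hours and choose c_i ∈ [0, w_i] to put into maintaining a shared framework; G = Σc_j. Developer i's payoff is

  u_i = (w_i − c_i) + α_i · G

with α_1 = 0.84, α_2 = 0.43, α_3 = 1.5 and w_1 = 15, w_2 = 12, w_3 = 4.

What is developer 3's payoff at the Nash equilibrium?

∂u_i/∂c_i = α_i − 1, so developer i contributes w_i if α_i > 1, else 0.
α_i > 1 for i ∈ {3}; NE contributions (0, 0, 4), G = 4.
u_3 = (4 − 4) + 1.5·4 = 6.

6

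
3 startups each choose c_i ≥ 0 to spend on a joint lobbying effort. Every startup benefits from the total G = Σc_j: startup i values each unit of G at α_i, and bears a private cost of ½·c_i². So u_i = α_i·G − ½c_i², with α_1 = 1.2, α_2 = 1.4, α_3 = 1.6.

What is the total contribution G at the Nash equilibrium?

Startup i's FOC: ∂u_i/∂c_i = α_i − c_i = 0, so c_i* = α_i.
NE contributions = (1.2, 1.4, 1.6); G = 4.2.

4.2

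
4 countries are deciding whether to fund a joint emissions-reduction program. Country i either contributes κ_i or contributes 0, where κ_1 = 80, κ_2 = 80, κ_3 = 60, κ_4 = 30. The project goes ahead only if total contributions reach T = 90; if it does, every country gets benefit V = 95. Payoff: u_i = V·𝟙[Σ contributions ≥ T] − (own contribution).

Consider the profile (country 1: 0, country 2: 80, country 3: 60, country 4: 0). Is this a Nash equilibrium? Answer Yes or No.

Total = 140 ≥ 90: provided.
Country 1 (pledges 0, payoff 95): pledging 80 → total 220, payoff 15. No gain.
Country 2 (pledges 80, payoff 15): dropping to 0 → total 60, payoff 0. No gain.
Country 3 (pledges 60, payoff 35): dropping to 0 → total 80, payoff 0. No gain.
Country 4 (pledges 0, payoff 95): pledging 30 → total 170, payoff 65. No gain.

Yes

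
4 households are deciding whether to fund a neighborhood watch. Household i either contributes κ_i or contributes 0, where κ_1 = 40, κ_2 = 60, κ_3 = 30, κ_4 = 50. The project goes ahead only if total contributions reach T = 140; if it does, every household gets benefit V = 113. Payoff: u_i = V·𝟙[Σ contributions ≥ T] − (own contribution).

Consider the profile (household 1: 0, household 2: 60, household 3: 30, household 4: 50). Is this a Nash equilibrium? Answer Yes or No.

Total = 140 ≥ 140: provided.
Household 1 (pledges 0, payoff 113): pledging 40 → total 180, payoff 73. No gain.
Household 2 (pledges 60, payoff 53): dropping to 0 → total 80, payoff 0. No gain.
Household 3 (pledges 30, payoff 83): dropping to 0 → total 110, payoff 0. No gain.
Household 4 (pledges 50, payoff 63): dropping to 0 → total 90, payoff 0. No gain.

Yes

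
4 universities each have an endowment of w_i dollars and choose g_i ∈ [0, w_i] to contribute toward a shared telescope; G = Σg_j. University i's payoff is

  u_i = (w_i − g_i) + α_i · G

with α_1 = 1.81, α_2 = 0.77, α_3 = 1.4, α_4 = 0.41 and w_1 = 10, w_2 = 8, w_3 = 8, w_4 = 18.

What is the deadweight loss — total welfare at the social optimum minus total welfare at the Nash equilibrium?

∂u_i/∂g_i = α_i − 1, so university i contributes w_i if α_i > 1, else 0.
α_i > 1 for i ∈ {1, 3}; NE contributions (10, 0, 8, 0), G = 18.
W^NE = Σw_i − G^NE + (Σα_i)·G^NE = 44 + 3.39·18 = 105.02.
Planner: ∂(Σu_j)/∂g_i = Σα_j − 1 = 3.39 > 0, so everyone contributes w_i; G^SO = 44, W^SO = 44 + 3.39·44 = 193.16.
Deadweight loss = 88.14.

88.14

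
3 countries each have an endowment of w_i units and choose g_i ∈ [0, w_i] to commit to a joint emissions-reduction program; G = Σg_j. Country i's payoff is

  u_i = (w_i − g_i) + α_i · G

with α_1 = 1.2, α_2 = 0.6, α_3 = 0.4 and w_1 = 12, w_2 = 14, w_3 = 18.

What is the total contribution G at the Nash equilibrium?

12

∂u_i/∂g_i = α_i − 1, so country i contributes w_i if α_i > 1, else 0.
α_i > 1 for i ∈ {1}; NE contributions (12, 0, 0), G = 12.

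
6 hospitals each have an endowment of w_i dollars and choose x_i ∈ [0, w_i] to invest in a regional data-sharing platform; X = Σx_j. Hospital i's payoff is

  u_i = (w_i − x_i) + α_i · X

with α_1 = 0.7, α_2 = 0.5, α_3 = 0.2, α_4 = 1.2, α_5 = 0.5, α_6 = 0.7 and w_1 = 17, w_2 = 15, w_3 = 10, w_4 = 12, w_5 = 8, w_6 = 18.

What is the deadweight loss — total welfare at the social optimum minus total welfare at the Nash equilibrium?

190.4

∂u_i/∂x_i = α_i − 1, so hospital i contributes w_i if α_i > 1, else 0.
α_i > 1 for i ∈ {4}; NE contributions (0, 0, 0, 12, 0, 0), X = 12.
W^NE = Σw_i − X^NE + (Σα_i)·X^NE = 80 + 2.8·12 = 113.6.
Planner: ∂(Σu_j)/∂x_i = Σα_j − 1 = 2.8 > 0, so everyone contributes w_i; X^SO = 80, W^SO = 80 + 2.8·80 = 304.
Deadweight loss = 190.4.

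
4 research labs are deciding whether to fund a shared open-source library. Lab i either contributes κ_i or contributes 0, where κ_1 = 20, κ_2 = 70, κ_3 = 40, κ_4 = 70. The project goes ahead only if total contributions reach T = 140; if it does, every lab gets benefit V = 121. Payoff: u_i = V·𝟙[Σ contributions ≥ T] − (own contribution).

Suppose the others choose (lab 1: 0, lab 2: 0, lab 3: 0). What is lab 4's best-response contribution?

0

Others' total = 0. Even contributing 70 gives 70 < 140: no benefit either way.
Best response: 0.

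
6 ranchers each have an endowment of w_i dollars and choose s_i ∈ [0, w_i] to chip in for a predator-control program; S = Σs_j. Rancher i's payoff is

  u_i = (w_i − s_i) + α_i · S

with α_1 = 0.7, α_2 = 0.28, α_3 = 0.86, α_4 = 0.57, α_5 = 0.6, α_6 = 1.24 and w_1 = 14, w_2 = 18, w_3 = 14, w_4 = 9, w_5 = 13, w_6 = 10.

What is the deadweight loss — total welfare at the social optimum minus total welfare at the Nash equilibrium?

∂u_i/∂s_i = α_i − 1, so rancher i contributes w_i if α_i > 1, else 0.
α_i > 1 for i ∈ {6}; NE contributions (0, 0, 0, 0, 0, 10), S = 10.
W^NE = Σw_i − S^NE + (Σα_i)·S^NE = 78 + 3.25·10 = 110.5.
Planner: ∂(Σu_j)/∂s_i = Σα_j − 1 = 3.25 > 0, so everyone contributes w_i; S^SO = 78, W^SO = 78 + 3.25·78 = 331.5.
Deadweight loss = 221.

221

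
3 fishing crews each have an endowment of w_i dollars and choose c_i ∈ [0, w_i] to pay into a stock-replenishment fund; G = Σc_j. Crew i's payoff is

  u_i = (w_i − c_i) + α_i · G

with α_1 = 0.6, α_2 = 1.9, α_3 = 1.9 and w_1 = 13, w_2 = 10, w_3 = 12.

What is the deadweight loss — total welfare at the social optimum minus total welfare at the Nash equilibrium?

∂u_i/∂c_i = α_i − 1, so crew i contributes w_i if α_i > 1, else 0.
α_i > 1 for i ∈ {2, 3}; NE contributions (0, 10, 12), G = 22.
W^NE = Σw_i − G^NE + (Σα_i)·G^NE = 35 + 3.4·22 = 109.8.
Planner: ∂(Σu_j)/∂c_i = Σα_j − 1 = 3.4 > 0, so everyone contributes w_i; G^SO = 35, W^SO = 35 + 3.4·35 = 154.
Deadweight loss = 44.2.

44.2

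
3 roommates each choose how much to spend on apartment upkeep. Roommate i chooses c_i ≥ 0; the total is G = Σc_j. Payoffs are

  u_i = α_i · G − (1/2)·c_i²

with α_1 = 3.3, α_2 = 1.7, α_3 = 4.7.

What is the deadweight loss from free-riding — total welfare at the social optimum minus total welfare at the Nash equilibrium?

Roommate i's FOC: ∂u_i/∂c_i = α_i − c_i = 0, so c_i* = α_i.
NE contributions = (3.3, 1.7, 4.7); G = 9.7.
W^NE = (Σα)·G − ½Σα_i² = 9.7² − ½·35.87 = 76.155.
Planner sets c_i = Σα_j = 9.7 for every i, so G^SO = 3·9.7 = 29.1.
W^SO = (Σα)·G^SO − ½·3·(Σα)² = (3/2)·9.7² = 141.135.
Deadweight loss = W^SO − W^NE = 64.98.

64.98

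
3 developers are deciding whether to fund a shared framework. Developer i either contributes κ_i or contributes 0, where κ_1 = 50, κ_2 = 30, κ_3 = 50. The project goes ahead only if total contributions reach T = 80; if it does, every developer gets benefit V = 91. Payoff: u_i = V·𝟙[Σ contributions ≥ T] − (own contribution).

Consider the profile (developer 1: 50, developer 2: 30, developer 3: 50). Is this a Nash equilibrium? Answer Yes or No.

No

Total = 130 ≥ 80: provided.
Developer 1 (pledges 50, payoff 41): dropping to 0 → total 80, payoff 91. Profitable deviation.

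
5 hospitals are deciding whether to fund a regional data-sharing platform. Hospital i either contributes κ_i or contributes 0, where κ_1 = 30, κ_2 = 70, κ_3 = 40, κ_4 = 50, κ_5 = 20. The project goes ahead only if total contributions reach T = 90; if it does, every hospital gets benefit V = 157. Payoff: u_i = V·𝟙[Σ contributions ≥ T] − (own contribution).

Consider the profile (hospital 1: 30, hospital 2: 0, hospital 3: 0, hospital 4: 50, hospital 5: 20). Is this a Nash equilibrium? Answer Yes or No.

Total = 100 ≥ 90: provided.
Hospital 1 (pledges 30, payoff 127): dropping to 0 → total 70, payoff 0. No gain.
Hospital 2 (pledges 0, payoff 157): pledging 70 → total 170, payoff 87. No gain.
Hospital 3 (pledges 0, payoff 157): pledging 40 → total 140, payoff 117. No gain.
Hospital 4 (pledges 50, payoff 107): dropping to 0 → total 50, payoff 0. No gain.
Hospital 5 (pledges 20, payoff 137): dropping to 0 → total 80, payoff 0. No gain.

Yes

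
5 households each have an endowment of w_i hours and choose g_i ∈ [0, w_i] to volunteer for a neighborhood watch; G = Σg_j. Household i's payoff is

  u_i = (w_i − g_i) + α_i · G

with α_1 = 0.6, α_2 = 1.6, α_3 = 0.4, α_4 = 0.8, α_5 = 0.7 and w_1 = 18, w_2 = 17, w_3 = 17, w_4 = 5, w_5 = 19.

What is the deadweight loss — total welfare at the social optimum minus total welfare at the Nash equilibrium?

∂u_i/∂g_i = α_i − 1, so household i contributes w_i if α_i > 1, else 0.
α_i > 1 for i ∈ {2}; NE contributions (0, 17, 0, 0, 0), G = 17.
W^NE = Σw_i − G^NE + (Σα_i)·G^NE = 76 + 3.1·17 = 128.7.
Planner: ∂(Σu_j)/∂g_i = Σα_j − 1 = 3.1 > 0, so everyone contributes w_i; G^SO = 76, W^SO = 76 + 3.1·76 = 311.6.
Deadweight loss = 182.9.

182.9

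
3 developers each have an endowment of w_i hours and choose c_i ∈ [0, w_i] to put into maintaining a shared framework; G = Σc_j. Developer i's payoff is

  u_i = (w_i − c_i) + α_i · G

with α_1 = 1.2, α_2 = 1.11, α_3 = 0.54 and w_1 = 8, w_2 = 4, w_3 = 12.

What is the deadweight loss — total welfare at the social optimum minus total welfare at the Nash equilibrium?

22.2

∂u_i/∂c_i = α_i − 1, so developer i contributes w_i if α_i > 1, else 0.
α_i > 1 for i ∈ {1, 2}; NE contributions (8, 4, 0), G = 12.
W^NE = Σw_i − G^NE + (Σα_i)·G^NE = 24 + 1.85·12 = 46.2.
Planner: ∂(Σu_j)/∂c_i = Σα_j − 1 = 1.85 > 0, so everyone contributes w_i; G^SO = 24, W^SO = 24 + 1.85·24 = 68.4.
Deadweight loss = 22.2.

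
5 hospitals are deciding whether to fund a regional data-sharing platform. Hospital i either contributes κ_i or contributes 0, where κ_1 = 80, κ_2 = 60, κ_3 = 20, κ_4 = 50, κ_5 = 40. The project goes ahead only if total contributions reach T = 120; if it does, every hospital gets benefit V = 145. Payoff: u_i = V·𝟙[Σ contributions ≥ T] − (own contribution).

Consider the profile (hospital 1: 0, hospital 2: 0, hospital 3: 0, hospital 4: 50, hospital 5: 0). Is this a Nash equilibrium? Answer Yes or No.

No

Total = 50 < 120: not provided.
Hospital 1 (pledges 0, payoff 0): pledging 80 → total 130, payoff 65. Profitable deviation.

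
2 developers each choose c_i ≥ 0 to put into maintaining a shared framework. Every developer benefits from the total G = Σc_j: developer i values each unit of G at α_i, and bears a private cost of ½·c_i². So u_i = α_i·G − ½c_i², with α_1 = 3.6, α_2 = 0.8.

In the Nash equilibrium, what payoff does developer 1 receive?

9.36

Developer i's FOC: ∂u_i/∂c_i = α_i − c_i = 0, so c_i* = α_i.
NE contributions = (3.6, 0.8); G = 4.4.
u_1 = α_1·G − ½·(c_1)² = 3.6·4.4 − ½·3.6² = 9.36.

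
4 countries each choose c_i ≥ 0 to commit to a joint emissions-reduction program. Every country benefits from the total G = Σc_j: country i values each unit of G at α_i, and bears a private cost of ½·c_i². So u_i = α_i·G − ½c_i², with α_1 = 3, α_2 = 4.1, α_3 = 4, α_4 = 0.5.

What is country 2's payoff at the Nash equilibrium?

Country i's FOC: ∂u_i/∂c_i = α_i − c_i = 0, so c_i* = α_i.
NE contributions = (3, 4.1, 4, 0.5); G = 11.6.
u_2 = α_2·G − ½·(c_2)² = 4.1·11.6 − ½·4.1² = 39.155.

39.155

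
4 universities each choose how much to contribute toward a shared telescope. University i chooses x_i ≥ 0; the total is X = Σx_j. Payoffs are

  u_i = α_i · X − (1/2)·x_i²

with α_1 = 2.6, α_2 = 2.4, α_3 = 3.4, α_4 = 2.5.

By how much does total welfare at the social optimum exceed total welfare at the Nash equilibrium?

University i's FOC: ∂u_i/∂x_i = α_i − x_i = 0, so x_i* = α_i.
NE contributions = (2.6, 2.4, 3.4, 2.5); X = 10.9.
W^NE = (Σα)·X − ½Σα_i² = 10.9² − ½·30.33 = 103.645.
Planner sets x_i = Σα_j = 10.9 for every i, so X^SO = 4·10.9 = 43.6.
W^SO = (Σα)·X^SO − ½·4·(Σα)² = (4/2)·10.9² = 237.62.
Deadweight loss = W^SO − W^NE = 133.975.

133.975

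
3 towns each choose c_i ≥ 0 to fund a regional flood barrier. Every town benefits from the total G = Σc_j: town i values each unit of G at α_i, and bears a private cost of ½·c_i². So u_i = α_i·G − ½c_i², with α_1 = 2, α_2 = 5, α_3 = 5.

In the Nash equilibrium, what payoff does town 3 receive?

Town i's FOC: ∂u_i/∂c_i = α_i − c_i = 0, so c_i* = α_i.
NE contributions = (2, 5, 5); G = 12.
u_3 = α_3·G − ½·(c_3)² = 5·12 − ½·5² = 47.5.

47.5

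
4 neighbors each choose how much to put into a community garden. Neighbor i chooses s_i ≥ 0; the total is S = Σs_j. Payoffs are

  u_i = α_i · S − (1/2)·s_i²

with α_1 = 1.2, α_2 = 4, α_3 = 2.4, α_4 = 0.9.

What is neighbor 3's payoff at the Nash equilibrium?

Neighbor i's FOC: ∂u_i/∂s_i = α_i − s_i = 0, so s_i* = α_i.
NE contributions = (1.2, 4, 2.4, 0.9); S = 8.5.
u_3 = α_3·S − ½·(s_3)² = 2.4·8.5 − ½·2.4² = 17.52.

17.52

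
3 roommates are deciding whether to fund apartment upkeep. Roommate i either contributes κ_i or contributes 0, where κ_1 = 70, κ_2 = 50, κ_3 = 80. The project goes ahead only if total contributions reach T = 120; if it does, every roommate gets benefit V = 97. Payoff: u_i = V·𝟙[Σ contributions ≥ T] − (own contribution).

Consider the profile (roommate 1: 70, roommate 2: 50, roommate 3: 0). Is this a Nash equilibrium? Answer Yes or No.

Yes

Total = 120 ≥ 120: provided.
Roommate 1 (pledges 70, payoff 27): dropping to 0 → total 50, payoff 0. No gain.
Roommate 2 (pledges 50, payoff 47): dropping to 0 → total 70, payoff 0. No gain.
Roommate 3 (pledges 0, payoff 97): pledging 80 → total 200, payoff 17. No gain.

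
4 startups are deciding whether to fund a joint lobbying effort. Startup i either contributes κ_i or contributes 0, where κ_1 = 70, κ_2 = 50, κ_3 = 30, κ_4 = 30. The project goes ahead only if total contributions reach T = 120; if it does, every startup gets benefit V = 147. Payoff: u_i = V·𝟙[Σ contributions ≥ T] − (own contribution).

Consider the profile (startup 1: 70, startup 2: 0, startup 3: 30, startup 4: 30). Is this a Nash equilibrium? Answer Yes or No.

Total = 130 ≥ 120: provided.
Startup 1 (pledges 70, payoff 77): dropping to 0 → total 60, payoff 0. No gain.
Startup 2 (pledges 0, payoff 147): pledging 50 → total 180, payoff 97. No gain.
Startup 3 (pledges 30, payoff 117): dropping to 0 → total 100, payoff 0. No gain.
Startup 4 (pledges 30, payoff 117): dropping to 0 → total 100, payoff 0. No gain.

Yes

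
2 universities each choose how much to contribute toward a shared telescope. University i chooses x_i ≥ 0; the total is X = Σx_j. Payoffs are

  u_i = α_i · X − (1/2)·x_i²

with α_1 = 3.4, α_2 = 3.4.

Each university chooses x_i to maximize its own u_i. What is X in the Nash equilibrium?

6.8

University i's FOC: ∂u_i/∂x_i = α_i − x_i = 0, so x_i* = α_i.
NE contributions = (3.4, 3.4); X = 6.8.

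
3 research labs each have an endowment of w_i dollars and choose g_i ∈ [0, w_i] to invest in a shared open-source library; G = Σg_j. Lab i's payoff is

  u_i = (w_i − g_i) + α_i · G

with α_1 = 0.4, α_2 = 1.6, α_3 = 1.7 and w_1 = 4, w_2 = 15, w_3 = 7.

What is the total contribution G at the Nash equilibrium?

22

∂u_i/∂g_i = α_i − 1, so lab i contributes w_i if α_i > 1, else 0.
α_i > 1 for i ∈ {2, 3}; NE contributions (0, 15, 7), G = 22.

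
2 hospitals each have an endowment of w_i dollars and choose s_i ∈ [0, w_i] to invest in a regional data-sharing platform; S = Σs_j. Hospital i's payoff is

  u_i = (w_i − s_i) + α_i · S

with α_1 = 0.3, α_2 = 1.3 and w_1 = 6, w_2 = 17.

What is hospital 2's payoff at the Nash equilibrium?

22.1

∂u_i/∂s_i = α_i − 1, so hospital i contributes w_i if α_i > 1, else 0.
α_i > 1 for i ∈ {2}; NE contributions (0, 17), S = 17.
u_2 = (17 − 17) + 1.3·17 = 22.1.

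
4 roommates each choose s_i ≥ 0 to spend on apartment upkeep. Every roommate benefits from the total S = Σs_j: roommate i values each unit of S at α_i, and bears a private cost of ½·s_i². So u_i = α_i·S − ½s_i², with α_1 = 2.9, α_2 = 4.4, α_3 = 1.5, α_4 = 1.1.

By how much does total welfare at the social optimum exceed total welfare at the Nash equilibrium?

Roommate i's FOC: ∂u_i/∂s_i = α_i − s_i = 0, so s_i* = α_i.
NE contributions = (2.9, 4.4, 1.5, 1.1); S = 9.9.
W^NE = (Σα)·S − ½Σα_i² = 9.9² − ½·31.23 = 82.395.
Planner sets s_i = Σα_j = 9.9 for every i, so S^SO = 4·9.9 = 39.6.
W^SO = (Σα)·S^SO − ½·4·(Σα)² = (4/2)·9.9² = 196.02.
Deadweight loss = W^SO − W^NE = 113.625.

113.625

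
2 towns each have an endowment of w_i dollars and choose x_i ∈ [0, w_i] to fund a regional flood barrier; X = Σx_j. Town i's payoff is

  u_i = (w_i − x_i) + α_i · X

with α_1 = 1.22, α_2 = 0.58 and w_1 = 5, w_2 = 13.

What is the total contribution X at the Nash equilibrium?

∂u_i/∂x_i = α_i − 1, so town i contributes w_i if α_i > 1, else 0.
α_i > 1 for i ∈ {1}; NE contributions (5, 0), X = 5.

5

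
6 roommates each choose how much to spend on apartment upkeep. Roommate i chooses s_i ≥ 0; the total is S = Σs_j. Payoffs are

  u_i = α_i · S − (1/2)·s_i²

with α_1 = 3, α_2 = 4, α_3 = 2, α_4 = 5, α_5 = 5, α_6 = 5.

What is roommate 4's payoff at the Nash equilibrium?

Roommate i's FOC: ∂u_i/∂s_i = α_i − s_i = 0, so s_i* = α_i.
NE contributions = (3, 4, 2, 5, 5, 5); S = 24.
u_4 = α_4·S − ½·(s_4)² = 5·24 − ½·5² = 107.5.

107.5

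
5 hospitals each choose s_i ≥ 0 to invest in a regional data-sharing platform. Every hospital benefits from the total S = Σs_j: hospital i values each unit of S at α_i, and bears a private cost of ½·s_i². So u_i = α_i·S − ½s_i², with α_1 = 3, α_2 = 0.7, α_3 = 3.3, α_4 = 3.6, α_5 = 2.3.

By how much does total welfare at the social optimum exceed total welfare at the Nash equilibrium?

268.93

Hospital i's FOC: ∂u_i/∂s_i = α_i − s_i = 0, so s_i* = α_i.
NE contributions = (3, 0.7, 3.3, 3.6, 2.3); S = 12.9.
W^NE = (Σα)·S − ½Σα_i² = 12.9² − ½·38.63 = 147.095.
Planner sets s_i = Σα_j = 12.9 for every i, so S^SO = 5·12.9 = 64.5.
W^SO = (Σα)·S^SO − ½·5·(Σα)² = (5/2)·12.9² = 416.025.
Deadweight loss = W^SO − W^NE = 268.93.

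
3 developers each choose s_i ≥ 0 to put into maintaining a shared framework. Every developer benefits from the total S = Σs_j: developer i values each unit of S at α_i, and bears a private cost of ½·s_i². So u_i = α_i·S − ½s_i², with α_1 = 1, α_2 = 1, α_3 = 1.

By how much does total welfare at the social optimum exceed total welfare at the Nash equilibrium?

Developer i's FOC: ∂u_i/∂s_i = α_i − s_i = 0, so s_i* = α_i.
NE contributions = (1, 1, 1); S = 3.
W^NE = (Σα)·S − ½Σα_i² = 3² − ½·3 = 7.5.
Planner sets s_i = Σα_j = 3 for every i, so S^SO = 3·3 = 9.
W^SO = (Σα)·S^SO − ½·3·(Σα)² = (3/2)·3² = 13.5.
Deadweight loss = W^SO − W^NE = 6.

6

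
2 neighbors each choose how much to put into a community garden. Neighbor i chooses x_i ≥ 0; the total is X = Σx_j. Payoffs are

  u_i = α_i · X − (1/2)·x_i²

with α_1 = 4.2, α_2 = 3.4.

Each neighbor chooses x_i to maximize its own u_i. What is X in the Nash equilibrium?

Neighbor i's FOC: ∂u_i/∂x_i = α_i − x_i = 0, so x_i* = α_i.
NE contributions = (4.2, 3.4); X = 7.6.

7.6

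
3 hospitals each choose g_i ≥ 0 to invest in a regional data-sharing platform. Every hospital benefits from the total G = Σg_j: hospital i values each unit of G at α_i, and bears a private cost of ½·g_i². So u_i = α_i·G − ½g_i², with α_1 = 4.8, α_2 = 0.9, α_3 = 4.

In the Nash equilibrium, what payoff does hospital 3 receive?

30.8

Hospital i's FOC: ∂u_i/∂g_i = α_i − g_i = 0, so g_i* = α_i.
NE contributions = (4.8, 0.9, 4); G = 9.7.
u_3 = α_3·G − ½·(g_3)² = 4·9.7 − ½·4² = 30.8.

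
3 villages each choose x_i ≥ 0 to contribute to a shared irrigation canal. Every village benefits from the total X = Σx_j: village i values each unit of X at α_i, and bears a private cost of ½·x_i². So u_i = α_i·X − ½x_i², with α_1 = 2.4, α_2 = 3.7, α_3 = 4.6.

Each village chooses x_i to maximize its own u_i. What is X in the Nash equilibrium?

Village i's FOC: ∂u_i/∂x_i = α_i − x_i = 0, so x_i* = α_i.
NE contributions = (2.4, 3.7, 4.6); X = 10.7.

10.7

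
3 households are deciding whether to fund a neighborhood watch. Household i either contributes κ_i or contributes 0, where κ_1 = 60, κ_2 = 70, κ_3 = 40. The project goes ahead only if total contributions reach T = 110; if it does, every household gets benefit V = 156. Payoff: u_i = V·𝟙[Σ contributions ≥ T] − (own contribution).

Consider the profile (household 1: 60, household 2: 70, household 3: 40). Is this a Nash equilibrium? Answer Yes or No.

Total = 170 ≥ 110: provided.
Household 1 (pledges 60, payoff 96): dropping to 0 → total 110, payoff 156. Profitable deviation.

No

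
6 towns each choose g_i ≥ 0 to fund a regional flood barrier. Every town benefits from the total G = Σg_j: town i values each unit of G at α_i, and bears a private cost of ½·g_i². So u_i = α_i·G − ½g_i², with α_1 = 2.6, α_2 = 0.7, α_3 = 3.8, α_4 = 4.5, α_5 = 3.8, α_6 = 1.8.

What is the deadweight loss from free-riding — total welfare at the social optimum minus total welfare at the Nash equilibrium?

621.49

Town i's FOC: ∂u_i/∂g_i = α_i − g_i = 0, so g_i* = α_i.
NE contributions = (2.6, 0.7, 3.8, 4.5, 3.8, 1.8); G = 17.2.
W^NE = (Σα)·G − ½Σα_i² = 17.2² − ½·59.62 = 266.03.
Planner sets g_i = Σα_j = 17.2 for every i, so G^SO = 6·17.2 = 103.2.
W^SO = (Σα)·G^SO − ½·6·(Σα)² = (6/2)·17.2² = 887.52.
Deadweight loss = W^SO − W^NE = 621.49.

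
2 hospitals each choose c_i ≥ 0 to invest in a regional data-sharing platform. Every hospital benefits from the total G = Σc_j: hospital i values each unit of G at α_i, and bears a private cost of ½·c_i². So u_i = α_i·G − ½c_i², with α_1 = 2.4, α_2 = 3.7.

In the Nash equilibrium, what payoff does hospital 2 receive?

Hospital i's FOC: ∂u_i/∂c_i = α_i − c_i = 0, so c_i* = α_i.
NE contributions = (2.4, 3.7); G = 6.1.
u_2 = α_2·G − ½·(c_2)² = 3.7·6.1 − ½·3.7² = 15.725.

15.725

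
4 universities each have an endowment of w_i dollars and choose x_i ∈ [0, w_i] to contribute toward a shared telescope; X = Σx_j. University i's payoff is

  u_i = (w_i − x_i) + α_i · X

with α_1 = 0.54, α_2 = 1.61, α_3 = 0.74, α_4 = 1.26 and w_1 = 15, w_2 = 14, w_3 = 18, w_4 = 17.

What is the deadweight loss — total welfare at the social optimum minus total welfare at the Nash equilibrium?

∂u_i/∂x_i = α_i − 1, so university i contributes w_i if α_i > 1, else 0.
α_i > 1 for i ∈ {2, 4}; NE contributions (0, 14, 0, 17), X = 31.
W^NE = Σw_i − X^NE + (Σα_i)·X^NE = 64 + 3.15·31 = 161.65.
Planner: ∂(Σu_j)/∂x_i = Σα_j − 1 = 3.15 > 0, so everyone contributes w_i; X^SO = 64, W^SO = 64 + 3.15·64 = 265.6.
Deadweight loss = 103.95.

103.95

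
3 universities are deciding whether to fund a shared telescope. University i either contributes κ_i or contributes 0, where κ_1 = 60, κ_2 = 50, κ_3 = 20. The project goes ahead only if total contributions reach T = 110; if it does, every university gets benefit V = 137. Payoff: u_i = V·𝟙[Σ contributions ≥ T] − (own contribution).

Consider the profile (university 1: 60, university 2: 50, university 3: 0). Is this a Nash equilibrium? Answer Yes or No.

Yes

Total = 110 ≥ 110: provided.
University 1 (pledges 60, payoff 77): dropping to 0 → total 50, payoff 0. No gain.
University 2 (pledges 50, payoff 87): dropping to 0 → total 60, payoff 0. No gain.
University 3 (pledges 0, payoff 137): pledging 20 → total 130, payoff 117. No gain.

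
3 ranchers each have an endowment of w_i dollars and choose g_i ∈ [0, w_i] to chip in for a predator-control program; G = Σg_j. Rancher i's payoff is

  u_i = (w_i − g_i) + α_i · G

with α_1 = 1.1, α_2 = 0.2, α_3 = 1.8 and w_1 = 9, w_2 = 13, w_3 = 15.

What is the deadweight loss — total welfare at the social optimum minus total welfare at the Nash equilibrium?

27.3

∂u_i/∂g_i = α_i − 1, so rancher i contributes w_i if α_i > 1, else 0.
α_i > 1 for i ∈ {1, 3}; NE contributions (9, 0, 15), G = 24.
W^NE = Σw_i − G^NE + (Σα_i)·G^NE = 37 + 2.1·24 = 87.4.
Planner: ∂(Σu_j)/∂g_i = Σα_j − 1 = 2.1 > 0, so everyone contributes w_i; G^SO = 37, W^SO = 37 + 2.1·37 = 114.7.
Deadweight loss = 27.3.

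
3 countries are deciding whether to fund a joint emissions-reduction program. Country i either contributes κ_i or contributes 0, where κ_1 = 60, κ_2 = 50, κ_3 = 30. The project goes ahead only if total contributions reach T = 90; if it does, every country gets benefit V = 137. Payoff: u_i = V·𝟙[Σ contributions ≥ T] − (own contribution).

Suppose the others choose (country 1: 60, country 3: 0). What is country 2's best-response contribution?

50

Others' total = 60. Contributing 50 brings total to 110 ≥ 90: gain V − κ_2 = 87.
Best response: 50.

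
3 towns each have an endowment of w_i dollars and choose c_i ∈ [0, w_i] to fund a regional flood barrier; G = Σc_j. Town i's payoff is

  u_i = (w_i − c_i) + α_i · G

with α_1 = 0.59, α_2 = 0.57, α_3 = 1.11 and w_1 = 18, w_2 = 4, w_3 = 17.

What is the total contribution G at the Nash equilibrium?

∂u_i/∂c_i = α_i − 1, so town i contributes w_i if α_i > 1, else 0.
α_i > 1 for i ∈ {3}; NE contributions (0, 0, 17), G = 17.

17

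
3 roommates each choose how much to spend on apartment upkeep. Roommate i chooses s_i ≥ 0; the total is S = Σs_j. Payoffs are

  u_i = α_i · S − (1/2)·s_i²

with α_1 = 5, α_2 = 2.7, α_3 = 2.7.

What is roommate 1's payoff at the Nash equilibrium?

39.5

Roommate i's FOC: ∂u_i/∂s_i = α_i − s_i = 0, so s_i* = α_i.
NE contributions = (5, 2.7, 2.7); S = 10.4.
u_1 = α_1·S − ½·(s_1)² = 5·10.4 − ½·5² = 39.5.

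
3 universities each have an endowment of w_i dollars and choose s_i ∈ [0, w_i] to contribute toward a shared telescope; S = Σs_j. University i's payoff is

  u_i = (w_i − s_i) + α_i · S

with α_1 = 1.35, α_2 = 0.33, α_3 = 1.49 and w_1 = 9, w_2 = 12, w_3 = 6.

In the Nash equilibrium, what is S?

∂u_i/∂s_i = α_i − 1, so university i contributes w_i if α_i > 1, else 0.
α_i > 1 for i ∈ {1, 3}; NE contributions (9, 0, 6), S = 15.

15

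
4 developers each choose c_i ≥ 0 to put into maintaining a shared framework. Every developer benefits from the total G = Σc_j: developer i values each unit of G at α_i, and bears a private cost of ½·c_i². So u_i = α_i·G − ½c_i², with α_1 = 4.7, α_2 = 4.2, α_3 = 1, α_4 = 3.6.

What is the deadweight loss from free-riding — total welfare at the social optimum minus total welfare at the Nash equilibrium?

Developer i's FOC: ∂u_i/∂c_i = α_i − c_i = 0, so c_i* = α_i.
NE contributions = (4.7, 4.2, 1, 3.6); G = 13.5.
W^NE = (Σα)·G − ½Σα_i² = 13.5² − ½·53.69 = 155.405.
Planner sets c_i = Σα_j = 13.5 for every i, so G^SO = 4·13.5 = 54.
W^SO = (Σα)·G^SO − ½·4·(Σα)² = (4/2)·13.5² = 364.5.
Deadweight loss = W^SO − W^NE = 209.095.

209.095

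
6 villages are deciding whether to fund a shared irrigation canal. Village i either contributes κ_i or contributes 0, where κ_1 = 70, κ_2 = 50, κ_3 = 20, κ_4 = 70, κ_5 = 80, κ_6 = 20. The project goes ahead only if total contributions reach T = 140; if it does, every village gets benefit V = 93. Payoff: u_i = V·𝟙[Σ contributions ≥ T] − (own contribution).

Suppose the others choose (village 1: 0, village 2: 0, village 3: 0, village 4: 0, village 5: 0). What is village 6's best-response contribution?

0

Others' total = 0. Even contributing 20 gives 20 < 140: no benefit either way.
Best response: 0.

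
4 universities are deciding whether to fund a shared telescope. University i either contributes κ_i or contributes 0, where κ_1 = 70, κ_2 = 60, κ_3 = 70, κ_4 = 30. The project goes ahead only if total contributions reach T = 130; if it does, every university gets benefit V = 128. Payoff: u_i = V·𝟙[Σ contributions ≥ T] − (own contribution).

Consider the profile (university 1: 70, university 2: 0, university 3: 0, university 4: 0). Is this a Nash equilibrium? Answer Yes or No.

No

Total = 70 < 130: not provided.
University 1 (pledges 70, payoff -70): dropping to 0 → total 0, payoff 0. Profitable deviation.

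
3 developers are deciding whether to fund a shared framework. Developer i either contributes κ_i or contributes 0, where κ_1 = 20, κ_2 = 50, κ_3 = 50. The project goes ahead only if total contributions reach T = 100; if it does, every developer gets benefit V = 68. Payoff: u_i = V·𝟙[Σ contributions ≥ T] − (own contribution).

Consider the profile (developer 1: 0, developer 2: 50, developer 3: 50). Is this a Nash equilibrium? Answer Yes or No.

Total = 100 ≥ 100: provided.
Developer 1 (pledges 0, payoff 68): pledging 20 → total 120, payoff 48. No gain.
Developer 2 (pledges 50, payoff 18): dropping to 0 → total 50, payoff 0. No gain.
Developer 3 (pledges 50, payoff 18): dropping to 0 → total 50, payoff 0. No gain.

Yes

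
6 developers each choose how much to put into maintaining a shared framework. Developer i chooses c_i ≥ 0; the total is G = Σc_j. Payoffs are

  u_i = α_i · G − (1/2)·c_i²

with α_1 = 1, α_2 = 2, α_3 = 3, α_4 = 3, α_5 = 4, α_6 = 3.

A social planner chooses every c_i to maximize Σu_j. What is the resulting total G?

Planner FOC: ∂(Σu_j)/∂c_i = (Σα_j) − c_i = 0, so c_i^SO = Σα_j = 16 for every i; G^SO = 96.

96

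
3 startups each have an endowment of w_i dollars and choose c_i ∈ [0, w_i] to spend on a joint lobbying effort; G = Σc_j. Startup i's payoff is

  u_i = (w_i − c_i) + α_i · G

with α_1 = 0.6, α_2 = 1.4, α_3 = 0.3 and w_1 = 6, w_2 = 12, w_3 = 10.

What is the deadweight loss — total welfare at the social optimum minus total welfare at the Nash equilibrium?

20.8

∂u_i/∂c_i = α_i − 1, so startup i contributes w_i if α_i > 1, else 0.
α_i > 1 for i ∈ {2}; NE contributions (0, 12, 0), G = 12.
W^NE = Σw_i − G^NE + (Σα_i)·G^NE = 28 + 1.3·12 = 43.6.
Planner: ∂(Σu_j)/∂c_i = Σα_j − 1 = 1.3 > 0, so everyone contributes w_i; G^SO = 28, W^SO = 28 + 1.3·28 = 64.4.
Deadweight loss = 20.8.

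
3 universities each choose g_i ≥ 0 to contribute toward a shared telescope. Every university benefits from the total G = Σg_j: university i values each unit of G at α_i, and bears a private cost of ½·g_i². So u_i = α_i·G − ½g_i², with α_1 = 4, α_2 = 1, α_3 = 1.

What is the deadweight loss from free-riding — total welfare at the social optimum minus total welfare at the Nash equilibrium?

University i's FOC: ∂u_i/∂g_i = α_i − g_i = 0, so g_i* = α_i.
NE contributions = (4, 1, 1); G = 6.
W^NE = (Σα)·G − ½Σα_i² = 6² − ½·18 = 27.
Planner sets g_i = Σα_j = 6 for every i, so G^SO = 3·6 = 18.
W^SO = (Σα)·G^SO − ½·3·(Σα)² = (3/2)·6² = 54.
Deadweight loss = W^SO − W^NE = 27.

27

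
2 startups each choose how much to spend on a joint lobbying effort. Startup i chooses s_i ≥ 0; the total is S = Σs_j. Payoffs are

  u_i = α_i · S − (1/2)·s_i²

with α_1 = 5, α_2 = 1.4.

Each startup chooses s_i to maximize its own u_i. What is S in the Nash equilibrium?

Startup i's FOC: ∂u_i/∂s_i = α_i − s_i = 0, so s_i* = α_i.
NE contributions = (5, 1.4); S = 6.4.

6.4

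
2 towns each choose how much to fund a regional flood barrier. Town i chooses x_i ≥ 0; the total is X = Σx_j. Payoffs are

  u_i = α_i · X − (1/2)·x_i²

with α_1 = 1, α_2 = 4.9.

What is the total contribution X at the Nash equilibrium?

Town i's FOC: ∂u_i/∂x_i = α_i − x_i = 0, so x_i* = α_i.
NE contributions = (1, 4.9); X = 5.9.

5.9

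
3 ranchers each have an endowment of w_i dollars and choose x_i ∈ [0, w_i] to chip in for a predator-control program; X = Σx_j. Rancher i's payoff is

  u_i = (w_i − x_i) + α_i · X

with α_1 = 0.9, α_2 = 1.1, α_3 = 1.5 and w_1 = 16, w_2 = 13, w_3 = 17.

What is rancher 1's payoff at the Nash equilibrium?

43

∂u_i/∂x_i = α_i − 1, so rancher i contributes w_i if α_i > 1, else 0.
α_i > 1 for i ∈ {2, 3}; NE contributions (0, 13, 17), X = 30.
u_1 = (16 − 0) + 0.9·30 = 43.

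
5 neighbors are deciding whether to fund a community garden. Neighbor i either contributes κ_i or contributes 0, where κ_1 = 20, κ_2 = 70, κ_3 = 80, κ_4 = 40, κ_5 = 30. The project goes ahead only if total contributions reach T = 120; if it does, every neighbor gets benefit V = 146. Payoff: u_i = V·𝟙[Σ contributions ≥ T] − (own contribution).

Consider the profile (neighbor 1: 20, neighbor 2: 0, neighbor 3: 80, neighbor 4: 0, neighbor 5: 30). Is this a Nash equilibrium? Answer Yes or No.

Total = 130 ≥ 120: provided.
Neighbor 1 (pledges 20, payoff 126): dropping to 0 → total 110, payoff 0. No gain.
Neighbor 2 (pledges 0, payoff 146): pledging 70 → total 200, payoff 76. No gain.
Neighbor 3 (pledges 80, payoff 66): dropping to 0 → total 50, payoff 0. No gain.
Neighbor 4 (pledges 0, payoff 146): pledging 40 → total 170, payoff 106. No gain.
Neighbor 5 (pledges 30, payoff 116): dropping to 0 → total 100, payoff 0. No gain.

Yes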